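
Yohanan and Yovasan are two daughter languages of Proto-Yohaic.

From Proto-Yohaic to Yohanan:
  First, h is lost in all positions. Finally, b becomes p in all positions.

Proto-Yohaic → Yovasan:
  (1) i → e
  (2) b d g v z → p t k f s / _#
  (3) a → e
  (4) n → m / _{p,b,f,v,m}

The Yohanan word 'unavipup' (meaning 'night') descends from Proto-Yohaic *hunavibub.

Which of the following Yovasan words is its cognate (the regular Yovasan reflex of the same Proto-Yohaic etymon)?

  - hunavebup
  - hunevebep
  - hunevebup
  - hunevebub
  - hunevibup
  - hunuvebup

hunevebup

Yovasan: *hunavibub
  hunavibub → hunavebub   [vowel merger]
  hunavebub → hunavebup   [final devoicing]
  hunavebup → hunevebup   [vowel merger]
  hunevebup (rule 4 does not apply)
  giving Yovasan hunevebup.
The other candidates each miss or misapply at least one Yovasan change.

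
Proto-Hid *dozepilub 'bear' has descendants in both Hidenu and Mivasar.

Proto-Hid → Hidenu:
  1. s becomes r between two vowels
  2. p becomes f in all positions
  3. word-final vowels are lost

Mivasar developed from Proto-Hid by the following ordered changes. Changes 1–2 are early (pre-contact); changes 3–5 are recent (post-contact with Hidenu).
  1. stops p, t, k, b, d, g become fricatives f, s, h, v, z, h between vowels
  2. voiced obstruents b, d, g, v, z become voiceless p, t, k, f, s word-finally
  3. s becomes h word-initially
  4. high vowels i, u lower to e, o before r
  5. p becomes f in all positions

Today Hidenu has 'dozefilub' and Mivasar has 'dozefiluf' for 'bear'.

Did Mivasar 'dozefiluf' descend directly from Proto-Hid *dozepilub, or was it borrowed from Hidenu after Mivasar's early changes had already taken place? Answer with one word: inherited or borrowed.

If inherited, *dozepilub would pass through all of Mivasar's changes:
Mivasar: *dozepilub > dozefilub > dozefilup > dozefiluf  (by intervocalic lenition, final devoicing, unconditioned shift)
If borrowed from Hidenu 'dozefilub' after the early changes, it would undergo only the recent ones:
  rule 3 (debuccalisation): no change (dozefilub)
  rule 4 (pre-rhotic lowering): no change (dozefilub)
  rule 5 (unconditioned shift): no change (dozefilub)
  ⇒ as a loan: dozefilub
Mivasar 'dozefiluf' matches the inherited outcome exactly, so it is an inherited cognate, not a loan.

inherited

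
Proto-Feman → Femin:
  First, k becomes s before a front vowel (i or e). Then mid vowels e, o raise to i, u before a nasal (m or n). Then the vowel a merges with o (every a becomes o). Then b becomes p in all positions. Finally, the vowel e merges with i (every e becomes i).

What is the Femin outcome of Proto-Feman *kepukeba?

sipusipo

Femin: *kepukeba > sepuseba > sepusebo > sepusepo > sipusipo  (by palatalisation, vowel merger, unconditioned shift, vowel merger)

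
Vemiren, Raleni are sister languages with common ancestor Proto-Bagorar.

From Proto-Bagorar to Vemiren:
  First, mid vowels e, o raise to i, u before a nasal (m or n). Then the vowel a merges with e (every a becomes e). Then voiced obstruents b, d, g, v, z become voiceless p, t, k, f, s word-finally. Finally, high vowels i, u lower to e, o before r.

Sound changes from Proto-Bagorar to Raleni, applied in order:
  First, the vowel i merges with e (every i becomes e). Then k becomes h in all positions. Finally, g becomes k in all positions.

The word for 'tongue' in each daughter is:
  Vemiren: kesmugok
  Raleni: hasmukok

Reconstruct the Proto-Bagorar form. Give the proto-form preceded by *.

Position 2: Vemiren has e, Raleni has a. Raleni preserves a here (none of its changes turn any other segment into a), so the proto-segment is *a.
Position 8: Vemiren has k, Raleni has k. In Raleni, k can only continue *g, so the proto-segment is *g.
Verify the candidate proto-form against each daughter:
Vemiren: *kasmugog
  kasmugog (rule 1 does not apply)
  kasmugog → kesmugog   [vowel merger]
  kesmugog → kesmugok   [final devoicing]
  kesmugok (rule 4 does not apply)
  giving Vemiren kesmugok.
Raleni: *kasmugog
  kasmugog (rule 1 does not apply)
  kasmugog → hasmugog   [unconditioned shift]
  hasmugog → hasmukok   [unconditioned shift]
  giving Raleni hasmukok.
Only *kasmugog yields all of Vemiren kesmugok, Raleni hasmukok.

*kasmugog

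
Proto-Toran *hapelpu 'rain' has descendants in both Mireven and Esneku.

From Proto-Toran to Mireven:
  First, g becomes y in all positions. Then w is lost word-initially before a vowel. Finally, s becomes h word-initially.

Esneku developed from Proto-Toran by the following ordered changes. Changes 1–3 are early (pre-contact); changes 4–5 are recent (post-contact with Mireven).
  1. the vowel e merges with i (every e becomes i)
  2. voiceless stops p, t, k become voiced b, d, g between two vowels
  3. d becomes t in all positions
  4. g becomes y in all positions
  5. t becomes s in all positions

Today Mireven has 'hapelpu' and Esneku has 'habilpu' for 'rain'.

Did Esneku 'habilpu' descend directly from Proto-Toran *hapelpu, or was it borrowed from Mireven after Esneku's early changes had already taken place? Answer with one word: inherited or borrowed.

If inherited, *hapelpu would pass through all of Esneku's changes:
Esneku: *hapelpu
  hapelpu → hapilpu   [vowel merger]
  hapilpu → habilpu   [intervocalic voicing]
  habilpu (rule 3 does not apply)
  habilpu (rule 4 does not apply)
  habilpu (rule 5 does not apply)
  giving Esneku habilpu.
If borrowed from Mireven 'hapelpu' after the early changes, it would undergo only the recent ones:
  rule 4 (unconditioned shift): no change (hapelpu)
  rule 5 (unconditioned shift): no change (hapelpu)
  ⇒ as a loan: hapelpu
Esneku 'habilpu' matches the inherited outcome exactly, so it is an inherited cognate, not a loan.

inherited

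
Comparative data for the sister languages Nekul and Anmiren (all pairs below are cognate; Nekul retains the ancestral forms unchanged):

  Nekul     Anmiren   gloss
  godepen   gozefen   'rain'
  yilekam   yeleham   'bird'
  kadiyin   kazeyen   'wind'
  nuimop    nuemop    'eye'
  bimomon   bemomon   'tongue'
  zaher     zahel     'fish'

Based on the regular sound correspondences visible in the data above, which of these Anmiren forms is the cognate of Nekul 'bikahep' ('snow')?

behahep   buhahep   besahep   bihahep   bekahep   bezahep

behahep

yilekam ~ yeleham, kadiyin ~ kazeyen — Nekul i corresponds to Anmiren e after a consonant, before a consonant other than r, m, n, p, b, f, v.
yilekam ~ yeleham — Nekul k corresponds to Anmiren h between vowels (before a back vowel).
Applying these to Nekul 'bikahep':
  bikahep → bekahep   (i→e after a consonant, before a consonant other than r, m, n, p, b, f, v)
  bekahep → behahep   (k→h between vowels (before a back vowel))
So the Anmiren cognate is 'behahep'.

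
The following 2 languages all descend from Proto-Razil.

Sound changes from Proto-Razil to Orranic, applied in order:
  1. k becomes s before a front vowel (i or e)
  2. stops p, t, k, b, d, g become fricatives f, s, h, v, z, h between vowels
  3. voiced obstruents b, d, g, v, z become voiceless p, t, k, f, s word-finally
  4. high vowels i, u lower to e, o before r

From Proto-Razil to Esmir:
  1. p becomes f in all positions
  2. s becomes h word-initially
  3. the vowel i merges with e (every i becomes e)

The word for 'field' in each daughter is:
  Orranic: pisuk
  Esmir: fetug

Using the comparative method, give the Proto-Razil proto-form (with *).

*pitug

Position 3: Orranic has s, Esmir has t. Esmir preserves t here (none of its changes turn any other segment into t), so the proto-segment is *t.
Position 5: Orranic has k, Esmir has g. Esmir preserves g here (none of its changes turn any other segment into g), so the proto-segment is *g.
Position 2: Orranic has i, Esmir has e. Orranic preserves i here (none of its changes turn any other segment into i), so the proto-segment is *i.
Continuing position by position gives *pitug; check it forward:
Orranic: *pitug
  pitug (rule 1 does not apply)
  pitug → pisug   [intervocalic lenition]
  pisug → pisuk   [final devoicing]
  pisuk (rule 4 does not apply)
  giving Orranic pisuk.
Esmir: *pitug > fitug > fetug  (by unconditioned shift, vowel merger)
No other proto-form is consistent with every reflex, so the reconstruction is *pitug.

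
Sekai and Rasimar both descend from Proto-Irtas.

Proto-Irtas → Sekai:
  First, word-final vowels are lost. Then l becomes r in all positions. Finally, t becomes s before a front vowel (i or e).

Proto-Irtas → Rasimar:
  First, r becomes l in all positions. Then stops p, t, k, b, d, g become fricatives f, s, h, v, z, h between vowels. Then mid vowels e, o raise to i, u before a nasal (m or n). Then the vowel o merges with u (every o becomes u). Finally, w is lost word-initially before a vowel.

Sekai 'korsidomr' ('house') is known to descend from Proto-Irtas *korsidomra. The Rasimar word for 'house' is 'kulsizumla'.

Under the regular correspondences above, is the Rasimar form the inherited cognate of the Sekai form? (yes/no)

yes

Derive the expected Rasimar reflex of *korsidomra:
Rasimar: *korsidomra > kolsidomla > kolsizomla > kolsizumla > kulsizumla  (by unconditioned shift, intervocalic lenition, pre-nasal raising, vowel merger)
Rasimar 'kulsizumla' matches the regular reflex exactly, so the pair is cognate.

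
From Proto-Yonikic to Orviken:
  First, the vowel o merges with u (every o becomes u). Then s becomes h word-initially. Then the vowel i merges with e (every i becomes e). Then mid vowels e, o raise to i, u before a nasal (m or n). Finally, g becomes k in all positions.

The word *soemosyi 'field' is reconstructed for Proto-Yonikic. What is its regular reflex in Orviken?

huimusye

Orviken: start from *soemosyi.
  rule 1 (vowel merger): soemosyi → suemusyi
  rule 2 (debuccalisation): suemusyi → huemusyi
  rule 3 (vowel merger): huemusyi → huemusye
  rule 4 (pre-nasal raising): huemusye → huimusye
  rule 5: no change — huimusye
  ⇒ Orviken huimusye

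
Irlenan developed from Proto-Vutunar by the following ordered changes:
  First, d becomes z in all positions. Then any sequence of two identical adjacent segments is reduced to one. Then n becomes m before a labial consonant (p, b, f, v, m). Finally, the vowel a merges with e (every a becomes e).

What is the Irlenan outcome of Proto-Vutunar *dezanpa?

Irlenan: *dezanpa
  dezanpa → zezanpa   [unconditioned shift]
  zezanpa (rule 2 does not apply)
  zezanpa → zezampa   [nasal place assimilation]
  zezampa → zezempe   [vowel merger]
  giving Irlenan zezempe.

zezempe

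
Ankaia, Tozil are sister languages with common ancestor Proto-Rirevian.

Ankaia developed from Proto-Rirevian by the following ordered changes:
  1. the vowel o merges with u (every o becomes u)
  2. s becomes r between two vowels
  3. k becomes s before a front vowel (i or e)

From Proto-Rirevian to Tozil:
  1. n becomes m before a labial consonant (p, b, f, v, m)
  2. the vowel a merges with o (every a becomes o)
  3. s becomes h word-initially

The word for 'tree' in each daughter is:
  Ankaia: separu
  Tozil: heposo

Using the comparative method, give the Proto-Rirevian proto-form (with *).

Position 5: Ankaia has r, Tozil has s. Tozil preserves s here (none of its changes turn any other segment into s), so the proto-segment is *s.
Position 1: Ankaia has s, Tozil has h. Taking the neighbouring segments as reconstructed: Ankaia s could go back to *k or *s; Tozil h could go back to *s or *h — the one source consistent with every daughter is *s.
Position 4: Ankaia has a, Tozil has o. Ankaia preserves a here (none of its changes turn any other segment into a), so the proto-segment is *a.
Verify the candidate proto-form against each daughter:
Ankaia: *sepaso
  sepaso → sepasu   [vowel merger]
  sepasu → separu   [rhotacism]
  separu (rule 3 does not apply)
  giving Ankaia separu.
Tozil: start from *sepaso.
  rule 1: no change — sepaso
  rule 2 (vowel merger): sepaso → seposo
  rule 3 (debuccalisation): seposo → heposo
  ⇒ Tozil heposo
Only *sepaso yields all of Ankaia separu, Tozil heposo.

*sepaso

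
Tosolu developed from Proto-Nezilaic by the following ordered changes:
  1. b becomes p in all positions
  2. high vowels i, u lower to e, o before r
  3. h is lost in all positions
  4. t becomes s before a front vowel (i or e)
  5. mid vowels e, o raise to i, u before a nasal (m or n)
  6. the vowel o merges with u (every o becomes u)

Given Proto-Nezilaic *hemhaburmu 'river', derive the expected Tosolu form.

imapurmu

Tosolu: start from *hemhaburmu.
  rule 1 (unconditioned shift): hemhaburmu → hemhapurmu
  rule 2 (pre-rhotic lowering): hemhapurmu → hemhapormu
  rule 3 (h-loss): hemhapormu → emapormu
  rule 4: no change — emapormu
  rule 5 (pre-nasal raising): emapormu → imapormu
  rule 6 (vowel merger): imapormu → imapurmu
  ⇒ Tosolu imapurmu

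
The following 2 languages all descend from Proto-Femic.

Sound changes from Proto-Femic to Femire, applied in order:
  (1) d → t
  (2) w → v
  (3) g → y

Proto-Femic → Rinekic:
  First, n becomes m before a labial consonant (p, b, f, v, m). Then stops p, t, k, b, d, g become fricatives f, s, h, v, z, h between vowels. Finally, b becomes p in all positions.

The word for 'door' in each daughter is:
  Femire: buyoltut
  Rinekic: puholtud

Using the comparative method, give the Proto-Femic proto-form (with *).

*bugoltud

Position 3: Femire has y, Rinekic has h. Taking the neighbouring segments as reconstructed: Femire y could go back to *g or *y; Rinekic h could go back to *k or *g or *h — the one source consistent with every daughter is *g.
Position 8: Femire has t, Rinekic has d. Rinekic preserves d here (none of its changes turn any other segment into d), so the proto-segment is *d.
This points to *bugoltud. Verify forward in each daughter:
Femire: *bugoltud
  bugoltud → bugoltut   [unconditioned shift]
  bugoltut (rule 2 does not apply)
  bugoltut → buyoltut   [unconditioned shift]
  giving Femire buyoltut.
Rinekic: *bugoltud > buholtud > puholtud  (by intervocalic lenition, unconditioned shift)
Only *bugoltud yields all of Femire buyoltut, Rinekic puholtud.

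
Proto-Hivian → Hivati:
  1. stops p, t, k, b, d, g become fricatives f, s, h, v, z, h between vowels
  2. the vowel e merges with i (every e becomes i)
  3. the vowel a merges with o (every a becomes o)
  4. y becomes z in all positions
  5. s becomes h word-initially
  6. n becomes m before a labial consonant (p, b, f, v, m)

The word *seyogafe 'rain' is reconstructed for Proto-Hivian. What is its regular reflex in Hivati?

hizohofi

Hivati: *seyogafe > seyohafe > siyohafi > siyohofi > sizohofi > hizohofi  (by intervocalic lenition, vowel merger, vowel merger, unconditioned shift, debuccalisation)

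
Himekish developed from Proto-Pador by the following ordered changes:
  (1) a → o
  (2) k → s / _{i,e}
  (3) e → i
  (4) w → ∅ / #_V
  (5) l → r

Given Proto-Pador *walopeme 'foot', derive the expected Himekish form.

Himekish: *walopeme
  walopeme → wolopeme   [vowel merger]
  wolopeme (rule 2 does not apply)
  wolopeme → wolopimi   [vowel merger]
  wolopimi → olopimi   [glide loss]
  olopimi → oropimi   [unconditioned shift]
  giving Himekish oropimi.

oropimi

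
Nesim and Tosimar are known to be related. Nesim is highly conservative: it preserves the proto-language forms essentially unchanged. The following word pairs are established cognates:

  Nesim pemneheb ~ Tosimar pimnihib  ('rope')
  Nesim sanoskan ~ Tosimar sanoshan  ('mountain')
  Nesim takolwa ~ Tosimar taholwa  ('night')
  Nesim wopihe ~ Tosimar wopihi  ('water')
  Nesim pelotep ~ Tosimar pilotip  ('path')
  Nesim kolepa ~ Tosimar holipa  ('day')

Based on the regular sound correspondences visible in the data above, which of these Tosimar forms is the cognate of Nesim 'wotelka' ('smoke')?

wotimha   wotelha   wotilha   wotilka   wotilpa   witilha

wotilha

pemneheb ~ pimnihib, pelotep ~ pilotip — Nesim e corresponds to Tosimar i after a consonant, before a consonant other than r, m, n, p, b, f, v.
sanoskan ~ sanoshan — Nesim k corresponds to Tosimar h after a consonant, before a back vowel.
Applying these to Nesim 'wotelka':
  wotelka → wotilka   (e→i after a consonant, before a consonant other than r, m, n, p, b, f, v)
  wotilka → wotilha   (k→h after a consonant, before a back vowel)
So the Tosimar cognate is 'wotilha'.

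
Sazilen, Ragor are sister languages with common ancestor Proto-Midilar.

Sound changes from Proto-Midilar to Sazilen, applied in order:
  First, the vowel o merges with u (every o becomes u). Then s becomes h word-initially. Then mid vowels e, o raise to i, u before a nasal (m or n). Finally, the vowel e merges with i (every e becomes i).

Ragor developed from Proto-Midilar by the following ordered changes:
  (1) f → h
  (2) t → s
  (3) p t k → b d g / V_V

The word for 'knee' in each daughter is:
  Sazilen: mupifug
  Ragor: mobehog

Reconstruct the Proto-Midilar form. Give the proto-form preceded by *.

Position 6: Sazilen has u, Ragor has o. Ragor preserves o here (none of its changes turn any other segment into o), so the proto-segment is *o.
Position 2: Sazilen has u, Ragor has o. Ragor preserves o here (none of its changes turn any other segment into o), so the proto-segment is *o.
Verify the candidate proto-form against each daughter:
Sazilen: *mopefog > mupefug > mupifug  (by vowel merger, vowel merger)
Ragor: start from *mopefog.
  rule 1 (unconditioned shift): mopefog → mopehog
  rule 2: no change — mopehog
  rule 3 (intervocalic voicing): mopehog → mobehog
  ⇒ Ragor mobehog
No other proto-form is consistent with every reflex, so the reconstruction is *mopefog.

*mopefog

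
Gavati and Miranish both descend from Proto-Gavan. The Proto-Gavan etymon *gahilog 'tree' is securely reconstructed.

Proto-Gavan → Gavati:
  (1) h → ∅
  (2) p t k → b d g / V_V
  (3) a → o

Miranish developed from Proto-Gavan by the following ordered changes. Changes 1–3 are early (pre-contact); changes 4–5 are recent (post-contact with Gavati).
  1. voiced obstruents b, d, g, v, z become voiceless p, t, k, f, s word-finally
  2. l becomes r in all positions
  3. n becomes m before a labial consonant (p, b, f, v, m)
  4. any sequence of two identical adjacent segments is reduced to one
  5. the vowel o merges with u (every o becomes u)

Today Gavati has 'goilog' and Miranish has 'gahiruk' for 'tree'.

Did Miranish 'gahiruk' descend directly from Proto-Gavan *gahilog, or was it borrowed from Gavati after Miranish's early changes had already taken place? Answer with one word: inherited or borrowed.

inherited

If inherited, *gahilog would pass through all of Miranish's changes:
Miranish: *gahilog > gahilok > gahirok > gahiruk  (by final devoicing, unconditioned shift, vowel merger)
If borrowed from Gavati 'goilog' after the early changes, it would undergo only the recent ones:
  rule 4 (degemination): no change (goilog)
  rule 5 (vowel merger): goilog → guilug
  ⇒ as a loan: guilug
Miranish 'gahiruk' matches the inherited outcome exactly, so it is an inherited cognate, not a loan.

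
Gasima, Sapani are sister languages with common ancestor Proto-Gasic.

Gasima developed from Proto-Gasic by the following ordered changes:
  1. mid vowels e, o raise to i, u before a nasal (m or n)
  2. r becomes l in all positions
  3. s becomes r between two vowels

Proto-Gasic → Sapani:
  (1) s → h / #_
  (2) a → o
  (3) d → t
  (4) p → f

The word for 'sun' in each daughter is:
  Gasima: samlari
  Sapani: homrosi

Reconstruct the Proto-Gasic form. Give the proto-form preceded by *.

*samrasi

Position 4: Gasima has l, Sapani has r. Sapani preserves r here (none of its changes turn any other segment into r), so the proto-segment is *r.
Position 1: Gasima has s, Sapani has h. Gasima preserves s here (none of its changes turn any other segment into s), so the proto-segment is *s.
Position 6: Gasima has r, Sapani has s. Sapani preserves s here (none of its changes turn any other segment into s), so the proto-segment is *s.
This points to *samrasi. Verify forward in each daughter:
Gasima: start from *samrasi.
  rule 1: no change — samrasi
  rule 2 (unconditioned shift): samrasi → samlasi
  rule 3 (rhotacism): samlasi → samlari
  ⇒ Gasima samlari
Sapani: *samrasi > hamrasi > homrosi  (by debuccalisation, vowel merger)
Only *samrasi yields all of Gasima samlari, Sapani homrosi.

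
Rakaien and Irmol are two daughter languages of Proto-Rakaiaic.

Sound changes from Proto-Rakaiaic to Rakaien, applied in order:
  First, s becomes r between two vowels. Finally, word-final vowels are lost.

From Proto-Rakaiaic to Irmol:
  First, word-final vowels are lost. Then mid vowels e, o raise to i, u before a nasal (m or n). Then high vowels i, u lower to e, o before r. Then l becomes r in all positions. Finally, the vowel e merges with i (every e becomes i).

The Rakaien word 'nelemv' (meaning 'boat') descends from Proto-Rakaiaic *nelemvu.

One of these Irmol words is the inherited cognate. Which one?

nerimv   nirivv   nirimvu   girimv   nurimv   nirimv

Irmol: *nelemvu > nelemv > nelimv > nerimv > nirimv  (by apocope, pre-nasal raising, unconditioned shift, vowel merger)
The other candidates each miss or misapply at least one Irmol change.

nirimv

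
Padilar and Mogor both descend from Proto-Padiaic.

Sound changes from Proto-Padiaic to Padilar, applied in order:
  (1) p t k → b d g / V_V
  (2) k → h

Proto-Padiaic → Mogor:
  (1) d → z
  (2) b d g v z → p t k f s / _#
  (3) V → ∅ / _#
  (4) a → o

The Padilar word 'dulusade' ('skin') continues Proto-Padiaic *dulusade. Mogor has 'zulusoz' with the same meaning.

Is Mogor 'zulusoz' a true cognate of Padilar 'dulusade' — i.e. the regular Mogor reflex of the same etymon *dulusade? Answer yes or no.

yes

Derive the expected Mogor reflex of *dulusade:
Mogor: *dulusade > zulusaze > zulusaz > zulusoz  (by unconditioned shift, apocope, vowel merger)
Mogor 'zulusoz' matches the regular reflex exactly, so the pair is cognate.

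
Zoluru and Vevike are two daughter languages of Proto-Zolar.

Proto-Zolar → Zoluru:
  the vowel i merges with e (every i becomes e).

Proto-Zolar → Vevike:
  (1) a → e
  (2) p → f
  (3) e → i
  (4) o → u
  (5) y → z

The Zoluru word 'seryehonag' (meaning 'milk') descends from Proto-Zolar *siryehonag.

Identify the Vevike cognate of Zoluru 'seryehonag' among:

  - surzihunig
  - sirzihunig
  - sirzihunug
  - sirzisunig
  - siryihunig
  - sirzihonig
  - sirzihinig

sirzihunig

Vevike: *siryehonag > siryehoneg > siryihonig > siryihunig > sirzihunig  (by vowel merger, vowel merger, vowel merger, unconditioned shift)
Among the options, 'sirzihunig' alone shows every Vevike change applied in order.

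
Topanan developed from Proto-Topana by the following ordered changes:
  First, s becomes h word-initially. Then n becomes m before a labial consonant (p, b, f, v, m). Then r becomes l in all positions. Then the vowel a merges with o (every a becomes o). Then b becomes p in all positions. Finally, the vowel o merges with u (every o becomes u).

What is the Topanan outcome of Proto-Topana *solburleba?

Topanan: *solburleba > holburleba > holbulleba > holbullebo > holpullepo > hulpullepu  (by debuccalisation, unconditioned shift, vowel merger, unconditioned shift, vowel merger)

hulpullepu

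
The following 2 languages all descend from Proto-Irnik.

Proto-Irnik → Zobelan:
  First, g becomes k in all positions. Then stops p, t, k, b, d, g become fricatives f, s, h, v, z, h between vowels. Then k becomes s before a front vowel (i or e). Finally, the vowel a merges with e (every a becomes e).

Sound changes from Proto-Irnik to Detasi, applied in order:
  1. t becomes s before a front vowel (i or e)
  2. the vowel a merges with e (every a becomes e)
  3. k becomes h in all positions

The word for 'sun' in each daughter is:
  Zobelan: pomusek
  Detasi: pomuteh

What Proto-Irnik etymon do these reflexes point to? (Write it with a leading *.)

Position 6: Zobelan has e, Detasi has e. Taking the neighbouring segments as reconstructed: Zobelan e could go back to *a or *e; Detasi e can only go back to *a — the one source consistent with every daughter is *a.
Position 7: Zobelan has k, Detasi has h. Taking the neighbouring segments as reconstructed: Zobelan k could go back to *k or *g; Detasi h could go back to *k or *h — the one source consistent with every daughter is *k.
This points to *pomutak. Verify forward in each daughter:
Zobelan: start from *pomutak.
  rule 1: no change — pomutak
  rule 2 (intervocalic lenition): pomutak → pomusak
  rule 3: no change — pomusak
  rule 4 (vowel merger): pomusak → pomusek
  ⇒ Zobelan pomusek
Detasi: *pomutak
  pomutak (rule 1 does not apply)
  pomutak → pomutek   [vowel merger]
  pomutek → pomuteh   [unconditioned shift]
  giving Detasi pomuteh.
*pomutak is the unique common source.

*pomutak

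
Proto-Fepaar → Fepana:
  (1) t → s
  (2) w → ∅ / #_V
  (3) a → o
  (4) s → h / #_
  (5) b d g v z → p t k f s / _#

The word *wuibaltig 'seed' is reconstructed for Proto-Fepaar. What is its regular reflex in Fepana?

Fepana: *wuibaltig
  wuibaltig → wuibalsig   [unconditioned shift]
  wuibalsig → uibalsig   [glide loss]
  uibalsig → uibolsig   [vowel merger]
  uibolsig (rule 4 does not apply)
  uibolsig → uibolsik   [final devoicing]
  giving Fepana uibolsik.

uibolsik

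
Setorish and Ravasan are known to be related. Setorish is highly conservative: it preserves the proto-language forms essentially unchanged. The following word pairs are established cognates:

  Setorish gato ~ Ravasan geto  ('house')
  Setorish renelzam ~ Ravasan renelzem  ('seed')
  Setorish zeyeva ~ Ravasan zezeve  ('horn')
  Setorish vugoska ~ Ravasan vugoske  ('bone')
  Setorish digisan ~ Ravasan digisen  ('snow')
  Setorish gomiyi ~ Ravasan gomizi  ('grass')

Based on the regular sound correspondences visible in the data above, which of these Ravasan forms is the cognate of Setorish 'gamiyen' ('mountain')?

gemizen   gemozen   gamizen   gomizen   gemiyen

gemizen

renelzam ~ renelzem — Setorish a corresponds to Ravasan e after a consonant, before a nasal.
zeyeva ~ zezeve — Setorish y corresponds to Ravasan z between vowels (before a front vowel).
Applying these to Setorish 'gamiyen':
  gamiyen → gemiyen   (a→e after a consonant, before a nasal)
  gemiyen → gemizen   (y→z between vowels (before a front vowel))
So the Ravasan cognate is 'gemizen'.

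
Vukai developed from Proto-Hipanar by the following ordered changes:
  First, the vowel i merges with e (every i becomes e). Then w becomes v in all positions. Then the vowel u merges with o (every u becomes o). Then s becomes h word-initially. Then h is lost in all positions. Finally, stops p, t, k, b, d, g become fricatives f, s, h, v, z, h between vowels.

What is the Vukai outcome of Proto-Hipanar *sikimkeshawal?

ehemkesaval

Vukai: start from *sikimkeshawal.
  rule 1 (vowel merger): sikimkeshawal → sekemkeshawal
  rule 2 (unconditioned shift): sekemkeshawal → sekemkeshaval
  rule 3: no change — sekemkeshaval
  rule 4 (debuccalisation): sekemkeshaval → hekemkeshaval
  rule 5 (h-loss): hekemkeshaval → ekemkesaval
  rule 6 (intervocalic lenition): ekemkesaval → ehemkesaval
  ⇒ Vukai ehemkesaval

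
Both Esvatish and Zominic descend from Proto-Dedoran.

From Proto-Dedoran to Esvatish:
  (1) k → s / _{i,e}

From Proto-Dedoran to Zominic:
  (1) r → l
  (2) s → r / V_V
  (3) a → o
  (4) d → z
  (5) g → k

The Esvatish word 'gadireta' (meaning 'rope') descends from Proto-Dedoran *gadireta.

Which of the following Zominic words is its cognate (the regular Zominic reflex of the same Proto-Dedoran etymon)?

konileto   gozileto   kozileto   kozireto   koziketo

kozileto

Zominic: *gadireta > gadileta > godileto > gozileto > kozileto  (by unconditioned shift, vowel merger, unconditioned shift, unconditioned shift)
Among the options, 'kozileto' alone shows every Zominic change applied in order.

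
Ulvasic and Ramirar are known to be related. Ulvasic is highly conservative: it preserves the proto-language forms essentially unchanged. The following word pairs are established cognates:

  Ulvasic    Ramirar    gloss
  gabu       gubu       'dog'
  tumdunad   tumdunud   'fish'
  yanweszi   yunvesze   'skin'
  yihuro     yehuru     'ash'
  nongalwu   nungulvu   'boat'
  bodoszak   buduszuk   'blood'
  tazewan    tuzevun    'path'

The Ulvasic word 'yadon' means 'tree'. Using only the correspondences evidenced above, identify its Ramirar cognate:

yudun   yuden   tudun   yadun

tumdunad ~ tumdunud, nongalwu ~ nungulvu — Ulvasic a corresponds to Ramirar u after a consonant, before a consonant other than r, m, n, p, b, f, v.
nongalwu ~ nungulvu — Ulvasic o corresponds to Ramirar u after a consonant, before a nasal.
Applying these to Ulvasic 'yadon':
  yadon → yudon   (a→u after a consonant, before a consonant other than r, m, n, p, b, f, v)
  yudon → yudun   (o→u after a consonant, before a nasal)
So the Ramirar cognate is 'yudun'.

yudun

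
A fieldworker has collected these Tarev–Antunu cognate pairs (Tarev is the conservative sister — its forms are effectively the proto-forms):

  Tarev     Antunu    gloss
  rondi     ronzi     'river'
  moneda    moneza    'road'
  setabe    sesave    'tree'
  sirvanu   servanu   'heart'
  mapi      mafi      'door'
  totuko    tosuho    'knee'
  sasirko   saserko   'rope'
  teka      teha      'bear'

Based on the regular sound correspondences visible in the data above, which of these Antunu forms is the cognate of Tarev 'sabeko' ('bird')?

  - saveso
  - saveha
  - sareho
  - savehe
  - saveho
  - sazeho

setabe ~ sesave — Tarev b corresponds to Antunu v between vowels (before a front vowel).
totuko ~ tosuho — Tarev k corresponds to Antunu h between vowels (before a back vowel).
Applying these to Tarev 'sabeko':
  sabeko → saveko   (b→v between vowels (before a front vowel))
  saveko → saveho   (k→h between vowels (before a back vowel))
So the Antunu cognate is 'saveho'.

saveho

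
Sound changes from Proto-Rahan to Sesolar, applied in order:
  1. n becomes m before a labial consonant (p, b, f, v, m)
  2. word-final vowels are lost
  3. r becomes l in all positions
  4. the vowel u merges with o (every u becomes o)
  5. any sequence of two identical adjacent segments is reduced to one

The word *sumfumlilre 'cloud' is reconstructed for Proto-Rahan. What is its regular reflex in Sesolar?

somfomlil

Sesolar: start from *sumfumlilre.
  rule 1: no change — sumfumlilre
  rule 2 (apocope): sumfumlilre → sumfumlilr
  rule 3 (unconditioned shift): sumfumlilr → sumfumlill
  rule 4 (vowel merger): sumfumlill → somfomlill
  rule 5 (degemination): somfomlill → somfomlil
  ⇒ Sesolar somfomlil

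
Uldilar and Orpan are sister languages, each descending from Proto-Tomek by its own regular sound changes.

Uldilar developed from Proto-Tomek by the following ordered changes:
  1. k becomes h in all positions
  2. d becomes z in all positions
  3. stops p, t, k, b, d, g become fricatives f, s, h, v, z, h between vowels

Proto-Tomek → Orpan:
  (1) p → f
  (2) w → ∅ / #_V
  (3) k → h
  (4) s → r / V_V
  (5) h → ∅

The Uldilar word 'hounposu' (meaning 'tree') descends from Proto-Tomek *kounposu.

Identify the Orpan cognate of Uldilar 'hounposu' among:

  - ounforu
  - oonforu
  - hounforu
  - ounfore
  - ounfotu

Orpan: start from *kounposu.
  rule 1 (unconditioned shift): kounposu → kounfosu
  rule 2: no change — kounfosu
  rule 3 (unconditioned shift): kounfosu → hounfosu
  rule 4 (rhotacism): hounfosu → hounforu
  rule 5 (h-loss): hounforu → ounforu
  ⇒ Orpan ounforu
Among the options, 'ounforu' alone shows every Orpan change applied in order.

ounforu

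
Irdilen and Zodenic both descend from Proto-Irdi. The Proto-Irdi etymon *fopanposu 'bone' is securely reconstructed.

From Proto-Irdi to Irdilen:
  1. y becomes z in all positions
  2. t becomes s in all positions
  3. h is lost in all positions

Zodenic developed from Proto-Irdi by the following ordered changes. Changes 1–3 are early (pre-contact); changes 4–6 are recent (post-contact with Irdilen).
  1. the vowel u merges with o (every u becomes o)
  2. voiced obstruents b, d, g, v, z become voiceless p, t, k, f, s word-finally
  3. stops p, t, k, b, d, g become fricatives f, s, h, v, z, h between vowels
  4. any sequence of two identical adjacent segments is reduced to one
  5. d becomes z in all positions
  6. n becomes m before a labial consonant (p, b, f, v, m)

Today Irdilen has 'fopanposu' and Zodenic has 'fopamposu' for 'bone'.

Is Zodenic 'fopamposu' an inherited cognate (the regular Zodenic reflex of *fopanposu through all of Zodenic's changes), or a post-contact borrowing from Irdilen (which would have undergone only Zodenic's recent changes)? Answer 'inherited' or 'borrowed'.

If inherited, *fopanposu would pass through all of Zodenic's changes:
Zodenic: *fopanposu > fopanposo > fofanposo > fofamposo  (by vowel merger, intervocalic lenition, nasal place assimilation)
If borrowed from Irdilen 'fopanposu' after the early changes, it would undergo only the recent ones:
  rule 4 (degemination): no change (fopanposu)
  rule 5 (unconditioned shift): no change (fopanposu)
  rule 6 (nasal place assimilation): fopanposu → fopamposu
  ⇒ as a loan: fopamposu
Zodenic 'fopamposu' matches the loan outcome 'fopamposu', not the inherited 'fofamposo' — it skipped the early Zodenic changes, so it was borrowed from Irdilen.

borrowed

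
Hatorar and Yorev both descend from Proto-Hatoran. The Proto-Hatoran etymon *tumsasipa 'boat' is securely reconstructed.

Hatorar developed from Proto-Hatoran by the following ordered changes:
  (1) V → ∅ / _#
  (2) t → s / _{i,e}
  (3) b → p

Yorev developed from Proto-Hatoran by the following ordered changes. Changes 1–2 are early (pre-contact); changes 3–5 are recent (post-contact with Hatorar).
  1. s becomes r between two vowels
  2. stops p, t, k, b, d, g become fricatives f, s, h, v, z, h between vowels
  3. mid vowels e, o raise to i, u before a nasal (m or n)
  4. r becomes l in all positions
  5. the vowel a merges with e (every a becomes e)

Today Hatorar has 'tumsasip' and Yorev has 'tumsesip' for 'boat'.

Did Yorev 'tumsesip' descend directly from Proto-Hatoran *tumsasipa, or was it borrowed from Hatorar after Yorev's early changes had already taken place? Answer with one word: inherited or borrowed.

If inherited, *tumsasipa would pass through all of Yorev's changes:
Yorev: start from *tumsasipa.
  rule 1 (rhotacism): tumsasipa → tumsaripa
  rule 2 (intervocalic lenition): tumsaripa → tumsarifa
  rule 3: no change — tumsarifa
  rule 4 (unconditioned shift): tumsarifa → tumsalifa
  rule 5 (vowel merger): tumsalifa → tumselife
  ⇒ Yorev tumselife
If borrowed from Hatorar 'tumsasip' after the early changes, it would undergo only the recent ones:
  rule 3 (pre-nasal raising): no change (tumsasip)
  rule 4 (unconditioned shift): no change (tumsasip)
  rule 5 (vowel merger): tumsasip → tumsesip
  ⇒ as a loan: tumsesip
Yorev 'tumsesip' matches the loan outcome 'tumsesip', not the inherited 'tumselife' — it skipped the early Yorev changes, so it was borrowed from Hatorar.

borrowed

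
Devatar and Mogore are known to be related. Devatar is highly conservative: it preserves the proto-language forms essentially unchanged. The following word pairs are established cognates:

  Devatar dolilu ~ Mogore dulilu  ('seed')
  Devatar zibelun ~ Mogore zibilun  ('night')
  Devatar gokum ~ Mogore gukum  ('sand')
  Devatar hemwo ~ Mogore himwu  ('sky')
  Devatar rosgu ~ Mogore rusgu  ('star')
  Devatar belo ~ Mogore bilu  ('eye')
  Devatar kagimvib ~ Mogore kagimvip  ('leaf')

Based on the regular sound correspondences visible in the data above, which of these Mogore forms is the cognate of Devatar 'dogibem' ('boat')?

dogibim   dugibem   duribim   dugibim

dolilu ~ dulilu, gokum ~ gukum — Devatar o corresponds to Mogore u after a consonant, before a consonant other than r, m, n, p, b, f, v.
hemwo ~ himwu — Devatar e corresponds to Mogore i after a consonant, before a nasal.
Applying these to Devatar 'dogibem':
  dogibem → dugibem   (o→u after a consonant, before a consonant other than r, m, n, p, b, f, v)
  dugibem → dugibim   (e→i after a consonant, before a nasal)
So the Mogore cognate is 'dugibim'.

dugibim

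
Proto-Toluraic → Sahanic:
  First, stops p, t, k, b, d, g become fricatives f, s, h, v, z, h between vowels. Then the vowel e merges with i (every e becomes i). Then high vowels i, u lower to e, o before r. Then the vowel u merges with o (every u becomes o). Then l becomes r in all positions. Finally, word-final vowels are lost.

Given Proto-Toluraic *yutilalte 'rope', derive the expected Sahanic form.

Sahanic: *yutilalte
  yutilalte → yusilalte   [intervocalic lenition]
  yusilalte → yusilalti   [vowel merger]
  yusilalti (rule 3 does not apply)
  yusilalti → yosilalti   [vowel merger]
  yosilalti → yosirarti   [unconditioned shift]
  yosirarti → yosirart   [apocope]
  giving Sahanic yosirart.

yosirart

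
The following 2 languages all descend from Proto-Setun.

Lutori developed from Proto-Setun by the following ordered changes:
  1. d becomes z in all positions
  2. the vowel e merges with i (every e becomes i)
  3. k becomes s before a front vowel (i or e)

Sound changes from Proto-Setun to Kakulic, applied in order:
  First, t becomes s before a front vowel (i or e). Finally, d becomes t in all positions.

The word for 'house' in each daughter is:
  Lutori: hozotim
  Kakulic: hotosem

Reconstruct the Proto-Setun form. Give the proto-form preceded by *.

Position 5: Lutori has t, Kakulic has s. Lutori preserves t here (none of its changes turn any other segment into t), so the proto-segment is *t.
Position 6: Lutori has i, Kakulic has e. Kakulic preserves e here (none of its changes turn any other segment into e), so the proto-segment is *e.
Position 3: Lutori has z, Kakulic has t. Taking the neighbouring segments as reconstructed: Lutori z could go back to *d or *z; Kakulic t could go back to *t or *d — the one source consistent with every daughter is *d.
This points to *hodotem. Verify forward in each daughter:
Lutori: *hodotem
  hodotem → hozotem   [unconditioned shift]
  hozotem → hozotim   [vowel merger]
  hozotim (rule 3 does not apply)
  giving Lutori hozotim.
Kakulic: start from *hodotem.
  rule 1 (palatalisation): hodotem → hodosem
  rule 2 (unconditioned shift): hodosem → hotosem
  ⇒ Kakulic hotosem
*hodotem is the unique common source.

*hodotem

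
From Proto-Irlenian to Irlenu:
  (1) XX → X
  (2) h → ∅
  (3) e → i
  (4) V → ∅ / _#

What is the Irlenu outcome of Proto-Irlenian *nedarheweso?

nidariwis

Irlenu: *nedarheweso
  nedarheweso (rule 1 does not apply)
  nedarheweso → nedareweso   [h-loss]
  nedareweso → nidariwiso   [vowel merger]
  nidariwiso → nidariwis   [apocope]
  giving Irlenu nidariwis.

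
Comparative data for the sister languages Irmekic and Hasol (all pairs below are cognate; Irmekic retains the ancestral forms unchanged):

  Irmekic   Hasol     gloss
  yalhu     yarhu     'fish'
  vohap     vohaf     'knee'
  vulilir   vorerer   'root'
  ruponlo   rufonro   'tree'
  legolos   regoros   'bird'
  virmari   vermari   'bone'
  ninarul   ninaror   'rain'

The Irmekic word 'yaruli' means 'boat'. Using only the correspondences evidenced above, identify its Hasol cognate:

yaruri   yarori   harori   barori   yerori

vulilir ~ vorerer, ninarul ~ ninaror — Irmekic u corresponds to Hasol o after a consonant, before a consonant other than r, m, n, p, b, f, v.
vulilir ~ vorerer — Irmekic l corresponds to Hasol r between vowels (before a front vowel).
Applying these to Irmekic 'yaruli':
  yaruli → yaroli   (u→o after a consonant, before a consonant other than r, m, n, p, b, f, v)
  yaroli → yarori   (l→r between vowels (before a front vowel))
So the Hasol cognate is 'yarori'.

yarori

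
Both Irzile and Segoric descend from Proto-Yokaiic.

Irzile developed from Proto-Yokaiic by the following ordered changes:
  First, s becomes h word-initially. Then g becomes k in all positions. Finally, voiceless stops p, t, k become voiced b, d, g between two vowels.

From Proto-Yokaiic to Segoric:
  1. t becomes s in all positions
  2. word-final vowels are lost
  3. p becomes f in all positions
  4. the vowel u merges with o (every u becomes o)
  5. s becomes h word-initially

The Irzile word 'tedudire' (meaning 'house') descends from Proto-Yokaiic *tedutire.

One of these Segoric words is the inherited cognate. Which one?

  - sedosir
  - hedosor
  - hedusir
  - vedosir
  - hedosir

Segoric: *tedutire > sedusire > sedusir > sedosir > hedosir  (by unconditioned shift, apocope, vowel merger, debuccalisation)
Only 'hedosir' matches the regular Segoric development of *tedutire.

hedosir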